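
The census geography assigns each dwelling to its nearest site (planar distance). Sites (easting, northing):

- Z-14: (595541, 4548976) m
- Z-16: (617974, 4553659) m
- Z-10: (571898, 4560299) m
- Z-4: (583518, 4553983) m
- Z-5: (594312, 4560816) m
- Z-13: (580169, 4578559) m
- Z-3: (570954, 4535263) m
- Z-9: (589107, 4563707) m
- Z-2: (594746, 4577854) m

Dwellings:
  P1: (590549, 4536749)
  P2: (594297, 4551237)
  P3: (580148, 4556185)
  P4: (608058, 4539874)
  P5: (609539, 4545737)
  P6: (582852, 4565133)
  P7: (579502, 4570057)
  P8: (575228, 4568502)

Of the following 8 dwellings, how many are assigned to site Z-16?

1

P1 → Z-14
P2 → Z-14
P3 → Z-4
P4 → Z-14
P5 → Z-16
P6 → Z-9
P7 → Z-13
P8 → Z-10
1 of the 8 goes to Z-16.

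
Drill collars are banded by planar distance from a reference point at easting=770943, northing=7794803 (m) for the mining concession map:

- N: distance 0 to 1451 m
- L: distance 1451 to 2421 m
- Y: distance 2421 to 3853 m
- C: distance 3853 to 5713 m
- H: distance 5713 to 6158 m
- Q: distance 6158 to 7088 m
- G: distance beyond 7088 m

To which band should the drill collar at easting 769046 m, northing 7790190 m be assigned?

C

Distance = √((769046−770943)² + (7790190−7794803)²) = √(3598609.000 + 21279769.000) = 4987.823 m.
3853 ≤ 4987.823 < 5713 → C.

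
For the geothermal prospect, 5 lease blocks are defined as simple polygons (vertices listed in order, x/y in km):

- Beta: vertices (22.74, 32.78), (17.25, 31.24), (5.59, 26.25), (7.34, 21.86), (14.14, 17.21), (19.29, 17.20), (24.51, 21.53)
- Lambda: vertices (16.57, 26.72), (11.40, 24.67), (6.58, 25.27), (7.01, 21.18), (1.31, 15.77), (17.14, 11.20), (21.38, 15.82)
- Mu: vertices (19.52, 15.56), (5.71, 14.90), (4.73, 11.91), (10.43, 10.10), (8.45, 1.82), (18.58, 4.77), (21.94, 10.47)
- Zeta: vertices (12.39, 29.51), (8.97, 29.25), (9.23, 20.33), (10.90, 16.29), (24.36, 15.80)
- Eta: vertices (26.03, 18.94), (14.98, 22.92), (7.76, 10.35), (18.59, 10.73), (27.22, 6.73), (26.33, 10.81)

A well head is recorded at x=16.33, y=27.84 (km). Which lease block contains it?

Cast a ray rightward from (16.33, 27.84). For each polygon, the edges (by vertex number in listed order) whose endpoints lie on opposite sides of y = 27.84, where each meets that height, and whether that is right or left of the point:
Beta: 2–3 at x≈9.305 (left), 7–1 at x≈23.517 (right) → 1 crossing.
Lambda: no edge straddles that height → 0 crossings.
Mu: no edge straddles that height → 0 crossings.
Zeta: 2–3 at x≈9.011 (left), 5–1 at x≈13.848 (left) → 0 crossings.
Eta: no edge straddles that height → 0 crossings.
Only Beta has an odd count, so the point is inside Beta.

Beta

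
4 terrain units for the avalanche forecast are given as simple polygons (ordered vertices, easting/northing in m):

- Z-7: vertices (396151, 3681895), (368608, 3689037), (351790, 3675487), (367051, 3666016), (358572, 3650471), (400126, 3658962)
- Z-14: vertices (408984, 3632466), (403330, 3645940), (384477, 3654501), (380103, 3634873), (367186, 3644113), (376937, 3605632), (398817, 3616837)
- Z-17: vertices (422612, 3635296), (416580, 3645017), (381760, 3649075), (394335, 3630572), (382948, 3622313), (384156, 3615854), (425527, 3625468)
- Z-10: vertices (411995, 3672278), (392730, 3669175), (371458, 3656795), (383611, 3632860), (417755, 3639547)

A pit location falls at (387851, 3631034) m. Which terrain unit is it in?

Cast a ray rightward from (387851, 3631034). For each polygon, the edges (by vertex number in listed order) whose endpoints lie on opposite sides of northing = 3631034, where each meets that height, and whether that is right or left of the point:
Z-7: no edge straddles that height → 0 crossings.
Z-14: 5–6 at easting≈370500.2 (left), 7–1 at easting≈408052.5 (right) → 1 crossing.
Z-17: 3–4 at easting≈394021.0 (right), 7–1 at easting≈423876.1 (right) → 2 crossings.
Z-10: no edge straddles that height → 0 crossings.
Only Z-14 has an odd count, so the point is inside Z-14.

Z-14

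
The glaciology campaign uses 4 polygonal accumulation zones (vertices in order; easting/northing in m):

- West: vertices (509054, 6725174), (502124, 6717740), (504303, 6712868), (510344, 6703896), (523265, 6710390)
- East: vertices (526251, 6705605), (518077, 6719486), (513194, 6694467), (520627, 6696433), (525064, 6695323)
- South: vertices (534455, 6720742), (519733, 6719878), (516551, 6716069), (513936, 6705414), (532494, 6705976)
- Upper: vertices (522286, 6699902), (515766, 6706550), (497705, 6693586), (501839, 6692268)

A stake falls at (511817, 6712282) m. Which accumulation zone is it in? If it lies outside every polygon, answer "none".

Cast a ray rightward from (511817, 6712282). For each polygon, the edges (by vertex number in listed order) whose endpoints lie on opposite sides of northing = 6712282, where each meets that height, and whether that is right or left of the point:
West: 3–4 at easting≈504697.6 (left), 5–1 at easting≈521446.3 (right) → 1 crossing.
East: 1–2 at easting≈522319.2 (right), 2–3 at easting≈516671.0 (right) → 2 crossings.
South: 3–4 at easting≈515621.6 (right), 5–1 at easting≈533331.5 (right) → 2 crossings.
Upper: no edge straddles that height → 0 crossings.
Only West has an odd count, so the point is inside West.

West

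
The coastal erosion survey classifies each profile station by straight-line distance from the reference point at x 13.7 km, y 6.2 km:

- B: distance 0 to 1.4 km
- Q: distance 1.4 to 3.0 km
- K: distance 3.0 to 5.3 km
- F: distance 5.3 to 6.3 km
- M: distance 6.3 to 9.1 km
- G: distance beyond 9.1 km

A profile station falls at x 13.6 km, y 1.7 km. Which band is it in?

Distance = √((13.6−13.7)² + (1.7−6.2)²) = √(0.010 + 20.250) = 4.501 km.
3.0 ≤ 4.501 < 5.3 → K.

K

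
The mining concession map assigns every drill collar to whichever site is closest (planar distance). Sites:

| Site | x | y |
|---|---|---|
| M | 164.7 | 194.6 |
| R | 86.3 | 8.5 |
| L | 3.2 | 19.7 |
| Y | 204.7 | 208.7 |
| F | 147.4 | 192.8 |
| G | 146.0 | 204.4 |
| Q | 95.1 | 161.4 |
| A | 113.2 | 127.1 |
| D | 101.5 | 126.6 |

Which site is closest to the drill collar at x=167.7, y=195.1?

M

Squared distances to each site:
M: 9.250; R: 41445.520; L: 57825.410; Y: 1553.960; F: 417.380; G: 557.380; Q: 6406.450; A: 7594.250; D: 9074.690.
Minimum at M.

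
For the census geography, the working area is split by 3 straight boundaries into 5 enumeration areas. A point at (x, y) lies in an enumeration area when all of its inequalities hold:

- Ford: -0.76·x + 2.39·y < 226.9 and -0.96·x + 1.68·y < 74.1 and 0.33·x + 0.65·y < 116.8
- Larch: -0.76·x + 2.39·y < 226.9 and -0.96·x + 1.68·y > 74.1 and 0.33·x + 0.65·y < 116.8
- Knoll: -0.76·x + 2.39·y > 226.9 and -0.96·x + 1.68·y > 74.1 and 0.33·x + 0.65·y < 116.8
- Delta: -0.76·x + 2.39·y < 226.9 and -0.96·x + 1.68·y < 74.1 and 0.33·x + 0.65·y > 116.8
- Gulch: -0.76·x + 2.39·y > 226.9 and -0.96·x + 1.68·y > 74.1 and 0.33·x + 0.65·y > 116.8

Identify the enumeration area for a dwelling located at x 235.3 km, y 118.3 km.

Delta

-0.76·235.3 + 2.39·118.3 = 103.909, which is < 226.9
-0.96·235.3 + 1.68·118.3 = -27.144, which is < 74.1
0.33·235.3 + 0.65·118.3 = 154.544, which is > 116.8
This sign pattern matches Delta.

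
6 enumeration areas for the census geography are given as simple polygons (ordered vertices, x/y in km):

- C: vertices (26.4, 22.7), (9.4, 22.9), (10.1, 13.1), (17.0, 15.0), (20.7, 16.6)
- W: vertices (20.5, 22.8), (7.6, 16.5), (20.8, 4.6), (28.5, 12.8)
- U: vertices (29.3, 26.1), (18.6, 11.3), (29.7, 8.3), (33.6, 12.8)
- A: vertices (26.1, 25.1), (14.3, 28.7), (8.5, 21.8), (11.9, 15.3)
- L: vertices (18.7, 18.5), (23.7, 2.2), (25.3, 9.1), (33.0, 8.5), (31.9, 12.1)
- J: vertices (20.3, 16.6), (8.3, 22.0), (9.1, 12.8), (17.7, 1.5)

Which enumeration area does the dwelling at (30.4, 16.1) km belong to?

U

Cast a ray rightward from (30.4, 16.1). For each polygon, the edges (by vertex number in listed order) whose endpoints lie on opposite sides of y = 16.1, where each meets that height, and whether that is right or left of the point:
C: 2–3 at x≈9.89 (left), 4–5 at x≈19.54 (left) → 0 crossings.
W: 2–3 at x≈8.04 (left), 4–1 at x≈25.86 (left) → 0 crossings.
U: 1–2 at x≈22.07 (left), 4–1 at x≈32.53 (right) → 1 crossing.
A: 3–4 at x≈11.48 (left), 4–1 at x≈13.06 (left) → 0 crossings.
L: 1–2 at x≈19.44 (left), 5–1 at x≈23.65 (left) → 0 crossings.
J: 2–3 at x≈8.81 (left), 4–1 at x≈20.21 (left) → 0 crossings.
Only U has an odd count, so the point is inside U.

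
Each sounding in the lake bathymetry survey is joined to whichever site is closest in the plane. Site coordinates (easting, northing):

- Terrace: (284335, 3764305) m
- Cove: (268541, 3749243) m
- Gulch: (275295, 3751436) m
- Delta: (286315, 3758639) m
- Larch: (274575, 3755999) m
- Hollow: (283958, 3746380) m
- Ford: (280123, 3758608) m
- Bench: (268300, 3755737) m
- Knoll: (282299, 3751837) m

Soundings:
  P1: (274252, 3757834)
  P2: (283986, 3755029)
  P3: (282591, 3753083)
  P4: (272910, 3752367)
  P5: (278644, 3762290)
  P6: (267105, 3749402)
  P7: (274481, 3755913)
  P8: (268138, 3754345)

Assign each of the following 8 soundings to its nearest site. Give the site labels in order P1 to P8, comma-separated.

P1 → Larch (d²=3471554.00)
P2 → Knoll (d²=13034833.00)
P3 → Knoll (d²=1637780.00)
P4 → Gulch (d²=6554986.00)
P5 → Ford (d²=15744565.00)
P6 → Cove (d²=2087377.00)
P7 → Larch (d²=16232.00)
P8 → Bench (d²=1963908.00)

Larch, Knoll, Knoll, Gulch, Ford, Cove, Larch, Bench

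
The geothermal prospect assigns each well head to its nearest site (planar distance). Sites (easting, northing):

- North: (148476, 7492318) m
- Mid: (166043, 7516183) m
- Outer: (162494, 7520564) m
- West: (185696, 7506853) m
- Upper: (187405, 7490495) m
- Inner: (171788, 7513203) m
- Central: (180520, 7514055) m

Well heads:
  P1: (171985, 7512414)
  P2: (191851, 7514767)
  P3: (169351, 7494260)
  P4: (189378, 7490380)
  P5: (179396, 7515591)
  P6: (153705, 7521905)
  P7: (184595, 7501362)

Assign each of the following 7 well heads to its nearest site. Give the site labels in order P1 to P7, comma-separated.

Inner, West, Upper, Upper, Central, Outer, West

P1 → Inner (d²=661330.00)
P2 → West (d²=100515421.00)
P3 → Upper (d²=340122141.00)
P4 → Upper (d²=3905954.00)
P5 → Central (d²=3622672.00)
P6 → Outer (d²=79044802.00)
P7 → West (d²=31363282.00)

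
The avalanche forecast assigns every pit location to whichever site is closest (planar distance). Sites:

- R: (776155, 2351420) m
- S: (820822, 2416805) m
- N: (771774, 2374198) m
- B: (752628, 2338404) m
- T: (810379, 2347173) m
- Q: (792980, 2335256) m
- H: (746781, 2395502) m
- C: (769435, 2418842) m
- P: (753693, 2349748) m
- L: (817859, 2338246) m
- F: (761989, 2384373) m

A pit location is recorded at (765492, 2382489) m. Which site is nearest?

Squared distances to each site:
R: 1078982330.000; S: 4238996756.000; N: 108204205.000; B: 2108969721.000; T: 3262062625.000; Q: 2986546433.000; H: 519439690.000; C: 1337087858.000; P: 1211189482.000; L: 4699745738.000; F: 15820465.000.
Minimum at F.

F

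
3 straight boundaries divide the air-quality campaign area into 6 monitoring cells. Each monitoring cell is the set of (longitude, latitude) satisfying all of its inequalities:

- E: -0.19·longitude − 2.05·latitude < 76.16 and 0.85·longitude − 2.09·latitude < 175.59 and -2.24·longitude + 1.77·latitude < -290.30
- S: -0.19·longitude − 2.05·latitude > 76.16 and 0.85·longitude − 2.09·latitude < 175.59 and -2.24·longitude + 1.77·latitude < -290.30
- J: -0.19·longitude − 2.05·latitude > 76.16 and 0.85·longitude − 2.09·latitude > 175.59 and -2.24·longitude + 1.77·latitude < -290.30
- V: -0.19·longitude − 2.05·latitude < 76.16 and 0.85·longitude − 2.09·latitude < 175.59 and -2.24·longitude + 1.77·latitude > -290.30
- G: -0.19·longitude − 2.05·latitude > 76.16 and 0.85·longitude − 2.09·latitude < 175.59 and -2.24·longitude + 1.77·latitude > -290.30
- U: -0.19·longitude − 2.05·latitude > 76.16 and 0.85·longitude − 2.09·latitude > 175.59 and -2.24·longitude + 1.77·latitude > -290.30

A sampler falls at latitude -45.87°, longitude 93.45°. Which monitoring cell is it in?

-0.19·93.45 − 2.05·-45.87 = 76.278, which is > 76.16
0.85·93.45 − 2.09·-45.87 = 175.301, which is < 175.59
-2.24·93.45 + 1.77·-45.87 = -290.518, which is < -290.30
This sign pattern matches S.

S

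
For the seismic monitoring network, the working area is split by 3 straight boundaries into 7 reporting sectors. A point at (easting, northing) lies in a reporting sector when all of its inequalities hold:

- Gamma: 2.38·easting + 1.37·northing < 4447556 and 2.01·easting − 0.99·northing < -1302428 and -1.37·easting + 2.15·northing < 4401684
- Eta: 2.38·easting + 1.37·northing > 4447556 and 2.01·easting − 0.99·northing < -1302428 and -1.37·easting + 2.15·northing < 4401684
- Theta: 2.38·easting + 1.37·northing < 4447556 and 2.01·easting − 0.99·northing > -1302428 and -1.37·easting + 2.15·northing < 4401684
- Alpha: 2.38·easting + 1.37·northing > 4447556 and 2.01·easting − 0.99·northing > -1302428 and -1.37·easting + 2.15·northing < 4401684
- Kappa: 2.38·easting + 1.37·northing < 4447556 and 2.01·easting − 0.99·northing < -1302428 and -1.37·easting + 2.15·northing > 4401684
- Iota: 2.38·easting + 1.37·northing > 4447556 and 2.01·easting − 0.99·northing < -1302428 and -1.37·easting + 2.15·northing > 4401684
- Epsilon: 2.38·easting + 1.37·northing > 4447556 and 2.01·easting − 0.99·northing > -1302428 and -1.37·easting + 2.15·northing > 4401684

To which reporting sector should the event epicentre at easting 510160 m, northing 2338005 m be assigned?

Theta

2.38·510160 + 1.37·2338005 = 4417247.650, which is < 4447556
2.01·510160 − 0.99·2338005 = -1289203.350, which is > -1302428
-1.37·510160 + 2.15·2338005 = 4327791.550, which is < 4401684
This sign pattern matches Theta.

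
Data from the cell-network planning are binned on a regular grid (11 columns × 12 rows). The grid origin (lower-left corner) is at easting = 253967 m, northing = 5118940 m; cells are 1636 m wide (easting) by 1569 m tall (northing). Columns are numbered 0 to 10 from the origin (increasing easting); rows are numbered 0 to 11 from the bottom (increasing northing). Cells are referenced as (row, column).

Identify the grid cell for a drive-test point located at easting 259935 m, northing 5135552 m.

(10, 3)

Column index: ⌊(259935 − 253967) / 1636⌋ = ⌊3.648⌋ = 3
Row offset from origin: ⌊(5135552 − 5118940) / 1569⌋ = ⌊10.588⌋ = 10 → row 10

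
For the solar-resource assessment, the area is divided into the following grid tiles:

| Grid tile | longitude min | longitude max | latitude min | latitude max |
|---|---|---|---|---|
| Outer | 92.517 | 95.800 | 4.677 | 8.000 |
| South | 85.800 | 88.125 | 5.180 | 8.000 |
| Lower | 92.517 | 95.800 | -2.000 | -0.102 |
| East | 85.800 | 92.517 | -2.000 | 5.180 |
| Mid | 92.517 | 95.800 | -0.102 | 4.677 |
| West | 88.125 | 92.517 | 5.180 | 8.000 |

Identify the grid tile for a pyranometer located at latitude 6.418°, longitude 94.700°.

Outer

The point has longitude = 94.700 and latitude = 6.418.
Only Outer satisfies 92.517 ≤ longitude ≤ 95.800 and 4.677 ≤ latitude ≤ 8.000.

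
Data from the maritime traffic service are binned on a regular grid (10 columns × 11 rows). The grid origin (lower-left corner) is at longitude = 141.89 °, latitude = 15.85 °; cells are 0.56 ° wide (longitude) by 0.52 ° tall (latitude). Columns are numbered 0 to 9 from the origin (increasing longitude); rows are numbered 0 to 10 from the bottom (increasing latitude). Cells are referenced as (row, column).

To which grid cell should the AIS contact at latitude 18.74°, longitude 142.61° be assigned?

(5, 1)

Column index: ⌊(142.61 − 141.89) / 0.56⌋ = ⌊1.286⌋ = 1
Row offset from origin: ⌊(18.74 − 15.85) / 0.52⌋ = ⌊5.558⌋ = 5 → row 5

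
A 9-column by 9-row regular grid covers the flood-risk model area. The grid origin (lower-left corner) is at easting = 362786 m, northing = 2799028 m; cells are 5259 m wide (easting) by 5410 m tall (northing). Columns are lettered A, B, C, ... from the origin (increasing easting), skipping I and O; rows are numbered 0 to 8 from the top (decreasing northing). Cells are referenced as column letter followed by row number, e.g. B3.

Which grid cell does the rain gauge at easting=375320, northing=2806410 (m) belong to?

Column index: ⌊(375320 − 362786) / 5259⌋ = ⌊2.383⌋ = 2 → column C
Row offset from origin: ⌊(2806410 − 2799028) / 5410⌋ = ⌊1.365⌋ = 1 → row 7 (counted from top)

C7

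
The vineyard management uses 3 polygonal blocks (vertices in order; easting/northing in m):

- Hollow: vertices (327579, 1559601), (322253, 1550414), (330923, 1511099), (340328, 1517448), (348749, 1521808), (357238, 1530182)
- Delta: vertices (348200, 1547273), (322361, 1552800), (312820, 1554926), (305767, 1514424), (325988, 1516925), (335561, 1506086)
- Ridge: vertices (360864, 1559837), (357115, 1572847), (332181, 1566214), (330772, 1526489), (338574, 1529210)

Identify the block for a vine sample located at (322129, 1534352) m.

Cast a ray rightward from (322129, 1534352). For each polygon, the edges (by vertex number in listed order) whose endpoints lie on opposite sides of northing = 1534352, where each meets that height, and whether that is right or left of the point:
Hollow: 2–3 at easting≈325795.1 (right), 6–1 at easting≈353034.0 (right) → 2 crossings.
Delta: 3–4 at easting≈309237.3 (left), 6–1 at easting≈344234.9 (right) → 1 crossing.
Ridge: 3–4 at easting≈331050.9 (right), 5–1 at easting≈342316.3 (right) → 2 crossings.
Only Delta has an odd count, so the point is inside Delta.

Delta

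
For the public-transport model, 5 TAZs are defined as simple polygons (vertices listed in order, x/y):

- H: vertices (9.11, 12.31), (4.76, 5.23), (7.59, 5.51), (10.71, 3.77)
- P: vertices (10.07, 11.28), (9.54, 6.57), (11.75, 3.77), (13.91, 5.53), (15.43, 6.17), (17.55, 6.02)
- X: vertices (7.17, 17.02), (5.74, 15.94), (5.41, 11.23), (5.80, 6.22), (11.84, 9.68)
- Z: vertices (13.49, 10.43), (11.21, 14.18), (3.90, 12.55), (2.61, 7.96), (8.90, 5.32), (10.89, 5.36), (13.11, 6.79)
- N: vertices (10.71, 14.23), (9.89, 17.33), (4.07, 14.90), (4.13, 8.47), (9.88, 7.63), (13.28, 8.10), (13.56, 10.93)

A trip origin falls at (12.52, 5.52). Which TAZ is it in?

Cast a ray rightward from (12.52, 5.52). For each polygon, the edges (by vertex number in listed order) whose endpoints lie on opposite sides of y = 5.52, where each meets that height, and whether that is right or left of the point:
H: 1–2 at x≈4.938 (left), 4–1 at x≈10.382 (left) → 0 crossings.
P: 2–3 at x≈10.369 (left), 3–4 at x≈13.898 (right) → 1 crossing.
X: no edge straddles that height → 0 crossings.
Z: 4–5 at x≈8.423 (left), 6–7 at x≈11.138 (left) → 0 crossings.
N: no edge straddles that height → 0 crossings.
Only P has an odd count, so the point is inside P.

P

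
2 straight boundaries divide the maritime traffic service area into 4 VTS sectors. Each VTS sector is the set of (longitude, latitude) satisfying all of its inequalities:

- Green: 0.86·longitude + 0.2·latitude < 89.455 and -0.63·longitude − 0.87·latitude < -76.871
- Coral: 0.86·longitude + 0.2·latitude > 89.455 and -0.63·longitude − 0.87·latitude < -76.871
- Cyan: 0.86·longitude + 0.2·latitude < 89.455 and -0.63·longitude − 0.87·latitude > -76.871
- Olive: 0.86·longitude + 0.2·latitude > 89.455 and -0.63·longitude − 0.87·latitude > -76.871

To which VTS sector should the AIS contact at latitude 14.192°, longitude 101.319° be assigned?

0.86·101.319 + 0.2·14.192 = 89.973, which is > 89.455
-0.63·101.319 − 0.87·14.192 = -76.178, which is > -76.871
This sign pattern matches Olive.

Olive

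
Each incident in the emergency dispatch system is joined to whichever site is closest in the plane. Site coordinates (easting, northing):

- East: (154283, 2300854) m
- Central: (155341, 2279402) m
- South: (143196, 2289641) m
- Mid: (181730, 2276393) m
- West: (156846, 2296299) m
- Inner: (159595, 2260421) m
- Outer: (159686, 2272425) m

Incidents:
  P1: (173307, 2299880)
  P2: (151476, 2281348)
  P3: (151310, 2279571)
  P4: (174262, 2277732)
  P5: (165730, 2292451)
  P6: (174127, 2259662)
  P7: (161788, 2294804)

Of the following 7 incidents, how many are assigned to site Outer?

P1 → West
P2 → Central
P3 → Central
P4 → Mid
P5 → West
P6 → Inner
P7 → West
0 of the 7 go to Outer.

0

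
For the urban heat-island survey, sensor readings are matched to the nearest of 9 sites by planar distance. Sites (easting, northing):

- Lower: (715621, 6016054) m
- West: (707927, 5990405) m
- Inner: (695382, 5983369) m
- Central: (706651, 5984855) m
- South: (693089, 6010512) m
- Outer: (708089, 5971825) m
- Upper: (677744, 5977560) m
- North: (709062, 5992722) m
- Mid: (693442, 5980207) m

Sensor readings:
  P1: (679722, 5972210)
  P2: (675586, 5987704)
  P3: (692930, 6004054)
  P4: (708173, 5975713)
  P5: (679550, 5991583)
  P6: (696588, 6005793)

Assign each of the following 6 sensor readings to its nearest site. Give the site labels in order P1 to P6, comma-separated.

Upper, Upper, South, Outer, Upper, South

P1 → Upper (d²=32534984.00)
P2 → Upper (d²=107557700.00)
P3 → South (d²=41731045.00)
P4 → Outer (d²=15123600.00)
P5 → Upper (d²=199906165.00)
P6 → South (d²=34511962.00)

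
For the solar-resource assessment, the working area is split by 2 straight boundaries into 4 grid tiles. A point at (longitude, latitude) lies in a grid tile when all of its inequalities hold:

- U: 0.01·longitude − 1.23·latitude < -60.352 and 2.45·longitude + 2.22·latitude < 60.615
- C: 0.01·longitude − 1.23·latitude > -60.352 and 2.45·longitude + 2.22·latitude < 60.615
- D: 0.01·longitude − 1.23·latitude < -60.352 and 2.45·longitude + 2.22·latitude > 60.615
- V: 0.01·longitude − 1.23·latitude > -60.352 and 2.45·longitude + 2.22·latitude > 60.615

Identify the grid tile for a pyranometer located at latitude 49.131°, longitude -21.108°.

U

0.01·-21.108 − 1.23·49.131 = -60.642, which is < -60.352
2.45·-21.108 + 2.22·49.131 = 57.356, which is < 60.615
This sign pattern matches U.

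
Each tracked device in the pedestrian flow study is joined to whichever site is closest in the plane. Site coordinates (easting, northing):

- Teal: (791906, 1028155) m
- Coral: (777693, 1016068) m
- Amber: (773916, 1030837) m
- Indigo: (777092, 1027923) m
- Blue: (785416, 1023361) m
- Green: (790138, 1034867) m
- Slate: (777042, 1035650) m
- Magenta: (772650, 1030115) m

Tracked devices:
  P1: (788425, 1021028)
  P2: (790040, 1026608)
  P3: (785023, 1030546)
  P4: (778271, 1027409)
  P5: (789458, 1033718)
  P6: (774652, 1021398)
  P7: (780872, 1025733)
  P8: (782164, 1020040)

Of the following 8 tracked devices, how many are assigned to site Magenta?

0

P1 → Blue
P2 → Teal
P3 → Green
P4 → Indigo
P5 → Green
P6 → Coral
P7 → Indigo
P8 → Blue
0 of the 8 go to Magenta.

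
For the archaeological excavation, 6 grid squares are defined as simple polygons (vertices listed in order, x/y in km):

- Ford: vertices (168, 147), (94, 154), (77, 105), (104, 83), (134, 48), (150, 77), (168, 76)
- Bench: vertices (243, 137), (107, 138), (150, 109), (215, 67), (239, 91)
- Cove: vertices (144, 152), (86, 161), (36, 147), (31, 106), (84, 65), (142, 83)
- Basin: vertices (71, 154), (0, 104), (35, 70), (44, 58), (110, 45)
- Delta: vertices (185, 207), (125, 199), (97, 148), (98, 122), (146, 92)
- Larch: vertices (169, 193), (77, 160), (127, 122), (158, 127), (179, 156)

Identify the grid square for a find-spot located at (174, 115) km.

Cast a ray rightward from (174, 115). For each polygon, the edges (by vertex number in listed order) whose endpoints lie on opposite sides of y = 115, where each meets that height, and whether that is right or left of the point:
Ford: 2–3 at x≈80.5 (left), 7–1 at x≈168.0 (left) → 0 crossings.
Bench: 2–3 at x≈141.1 (left), 5–1 at x≈241.1 (right) → 1 crossing.
Cove: 3–4 at x≈32.1 (left), 6–1 at x≈142.9 (left) → 0 crossings.
Basin: 1–2 at x≈15.6 (left), 5–1 at x≈85.0 (left) → 0 crossings.
Delta: 4–5 at x≈109.2 (left), 5–1 at x≈153.8 (left) → 0 crossings.
Larch: no edge straddles that height → 0 crossings.
Only Bench has an odd count, so the point is inside Bench.

Bench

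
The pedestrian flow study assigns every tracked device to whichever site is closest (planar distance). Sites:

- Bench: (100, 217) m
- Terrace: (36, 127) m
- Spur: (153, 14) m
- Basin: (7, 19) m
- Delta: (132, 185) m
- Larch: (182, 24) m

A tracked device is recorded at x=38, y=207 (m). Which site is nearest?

Bench

Squared distances to each site:
Bench: 3944.000; Terrace: 6404.000; Spur: 50474.000; Basin: 36305.000; Delta: 9320.000; Larch: 54225.000.
Minimum at Bench.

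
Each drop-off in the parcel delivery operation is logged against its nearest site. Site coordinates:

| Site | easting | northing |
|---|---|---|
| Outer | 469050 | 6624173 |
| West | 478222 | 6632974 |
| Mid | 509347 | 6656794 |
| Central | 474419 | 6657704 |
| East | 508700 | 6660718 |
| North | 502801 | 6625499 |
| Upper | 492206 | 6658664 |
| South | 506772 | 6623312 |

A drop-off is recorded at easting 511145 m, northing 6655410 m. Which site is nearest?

Mid

Squared distances to each site:
Outer: 2747739194.000; West: 1587298025.000; Mid: 5148260.000; Central: 1354061512.000; East: 34152889.000; North: 964290257.000; Upper: 369274237.000; South: 1049404733.000.
Minimum at Mid.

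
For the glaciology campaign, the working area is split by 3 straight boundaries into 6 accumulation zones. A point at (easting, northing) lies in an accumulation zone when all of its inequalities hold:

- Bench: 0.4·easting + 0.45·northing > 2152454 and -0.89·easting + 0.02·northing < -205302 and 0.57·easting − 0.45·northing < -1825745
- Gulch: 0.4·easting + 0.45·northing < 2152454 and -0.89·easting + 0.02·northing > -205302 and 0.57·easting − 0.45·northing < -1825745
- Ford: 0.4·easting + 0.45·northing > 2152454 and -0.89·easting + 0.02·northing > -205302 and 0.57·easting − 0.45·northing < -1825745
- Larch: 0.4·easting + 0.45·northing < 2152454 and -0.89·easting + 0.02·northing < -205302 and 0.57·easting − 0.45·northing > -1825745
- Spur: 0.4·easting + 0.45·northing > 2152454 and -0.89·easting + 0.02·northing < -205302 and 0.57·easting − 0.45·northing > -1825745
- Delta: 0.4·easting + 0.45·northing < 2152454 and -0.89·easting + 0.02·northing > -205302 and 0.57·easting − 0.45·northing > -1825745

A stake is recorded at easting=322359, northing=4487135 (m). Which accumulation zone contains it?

Gulch

0.4·322359 + 0.45·4487135 = 2148154.350, which is < 2152454
-0.89·322359 + 0.02·4487135 = -197156.810, which is > -205302
0.57·322359 − 0.45·4487135 = -1835466.120, which is < -1825745
This sign pattern matches Gulch.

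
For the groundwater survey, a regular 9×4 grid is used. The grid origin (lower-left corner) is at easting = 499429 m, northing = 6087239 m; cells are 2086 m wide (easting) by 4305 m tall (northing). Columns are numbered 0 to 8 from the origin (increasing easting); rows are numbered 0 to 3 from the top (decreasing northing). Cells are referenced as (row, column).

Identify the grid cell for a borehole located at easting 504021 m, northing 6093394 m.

Column index: ⌊(504021 − 499429) / 2086⌋ = ⌊2.201⌋ = 2
Row offset from origin: ⌊(6093394 − 6087239) / 4305⌋ = ⌊1.430⌋ = 1 → row 2 (counted from top)

(2, 2)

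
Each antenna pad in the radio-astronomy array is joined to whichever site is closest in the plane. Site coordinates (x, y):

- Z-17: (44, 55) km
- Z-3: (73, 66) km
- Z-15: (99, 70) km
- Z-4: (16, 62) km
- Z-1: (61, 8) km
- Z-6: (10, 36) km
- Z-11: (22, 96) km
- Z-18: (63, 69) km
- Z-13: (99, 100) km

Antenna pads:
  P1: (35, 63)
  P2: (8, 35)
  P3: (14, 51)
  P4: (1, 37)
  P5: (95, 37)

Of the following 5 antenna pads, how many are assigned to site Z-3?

P1 → Z-17
P2 → Z-6
P3 → Z-4
P4 → Z-6
P5 → Z-15
0 of the 5 go to Z-3.

0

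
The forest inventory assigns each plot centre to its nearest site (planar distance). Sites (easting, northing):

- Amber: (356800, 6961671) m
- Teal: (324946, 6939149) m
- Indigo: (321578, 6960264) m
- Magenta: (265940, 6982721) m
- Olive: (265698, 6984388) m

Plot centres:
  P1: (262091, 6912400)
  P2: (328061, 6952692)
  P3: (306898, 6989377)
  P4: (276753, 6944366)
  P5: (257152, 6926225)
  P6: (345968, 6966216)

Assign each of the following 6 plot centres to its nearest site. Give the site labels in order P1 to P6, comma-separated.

Teal, Indigo, Indigo, Magenta, Magenta, Amber

P1 → Teal (d²=4666260026.00)
P2 → Indigo (d²=99364473.00)
P3 → Indigo (d²=1063069169.00)
P4 → Magenta (d²=1588026994.00)
P5 → Magenta (d²=3269026960.00)
P6 → Amber (d²=137989249.00)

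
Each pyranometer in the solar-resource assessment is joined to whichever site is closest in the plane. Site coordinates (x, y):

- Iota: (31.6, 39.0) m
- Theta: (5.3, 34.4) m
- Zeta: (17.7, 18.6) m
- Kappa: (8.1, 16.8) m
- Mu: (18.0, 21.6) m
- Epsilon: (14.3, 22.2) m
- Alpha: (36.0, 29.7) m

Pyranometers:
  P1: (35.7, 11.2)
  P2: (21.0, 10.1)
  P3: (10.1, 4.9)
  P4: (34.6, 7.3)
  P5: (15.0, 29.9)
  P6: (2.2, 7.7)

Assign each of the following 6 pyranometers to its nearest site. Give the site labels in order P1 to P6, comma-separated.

Alpha, Zeta, Kappa, Zeta, Epsilon, Kappa

P1 → Alpha (d²=342.34)
P2 → Zeta (d²=83.14)
P3 → Kappa (d²=145.61)
P4 → Zeta (d²=413.30)
P5 → Epsilon (d²=59.78)
P6 → Kappa (d²=117.62)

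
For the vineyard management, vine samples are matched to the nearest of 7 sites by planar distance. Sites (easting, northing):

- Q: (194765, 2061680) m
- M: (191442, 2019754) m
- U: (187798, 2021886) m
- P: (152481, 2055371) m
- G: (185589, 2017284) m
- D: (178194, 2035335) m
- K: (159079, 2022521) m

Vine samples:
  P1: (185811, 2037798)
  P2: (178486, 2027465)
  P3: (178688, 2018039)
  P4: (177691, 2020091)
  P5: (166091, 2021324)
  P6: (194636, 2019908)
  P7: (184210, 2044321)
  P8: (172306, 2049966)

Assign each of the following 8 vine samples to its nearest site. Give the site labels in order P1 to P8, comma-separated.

D, D, G, G, K, M, D, D

P1 → D (d²=64085058.00)
P2 → D (d²=62022164.00)
P3 → G (d²=48193826.00)
P4 → G (d²=70257653.00)
P5 → K (d²=50600953.00)
P6 → M (d²=10225352.00)
P7 → D (d²=116940452.00)
P8 → D (d²=248734705.00)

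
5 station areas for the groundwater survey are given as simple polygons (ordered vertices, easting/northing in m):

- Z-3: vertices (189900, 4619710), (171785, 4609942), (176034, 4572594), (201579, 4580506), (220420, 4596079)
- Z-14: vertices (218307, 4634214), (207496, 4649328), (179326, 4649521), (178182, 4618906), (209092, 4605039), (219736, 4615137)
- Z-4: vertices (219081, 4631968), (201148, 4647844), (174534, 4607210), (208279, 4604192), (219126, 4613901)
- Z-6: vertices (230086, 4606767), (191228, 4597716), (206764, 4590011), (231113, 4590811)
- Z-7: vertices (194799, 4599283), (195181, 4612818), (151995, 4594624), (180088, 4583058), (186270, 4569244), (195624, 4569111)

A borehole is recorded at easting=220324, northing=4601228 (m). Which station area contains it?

Cast a ray rightward from (220324, 4601228). For each polygon, the edges (by vertex number in listed order) whose endpoints lie on opposite sides of northing = 4601228, where each meets that height, and whether that is right or left of the point:
Z-3: 2–3 at easting≈172776.4 (left), 5–1 at easting≈213769.9 (left) → 0 crossings.
Z-14: no edge straddles that height → 0 crossings.
Z-4: no edge straddles that height → 0 crossings.
Z-6: 1–2 at easting≈206305.8 (left), 4–1 at easting≈230442.5 (right) → 1 crossing.
Z-7: 1–2 at easting≈194853.9 (left), 2–3 at easting≈167670.5 (left) → 0 crossings.
Only Z-6 has an odd count, so the point is inside Z-6.

Z-6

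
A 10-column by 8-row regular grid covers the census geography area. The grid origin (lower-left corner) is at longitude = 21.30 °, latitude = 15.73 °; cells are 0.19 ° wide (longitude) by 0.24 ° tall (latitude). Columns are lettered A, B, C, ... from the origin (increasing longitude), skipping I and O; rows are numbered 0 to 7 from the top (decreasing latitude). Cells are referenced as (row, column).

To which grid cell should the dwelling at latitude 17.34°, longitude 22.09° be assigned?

(1, E)

Column index: ⌊(22.09 − 21.30) / 0.19⌋ = ⌊4.158⌋ = 4 → column E
Row offset from origin: ⌊(17.34 − 15.73) / 0.24⌋ = ⌊6.708⌋ = 6 → row 1 (counted from top)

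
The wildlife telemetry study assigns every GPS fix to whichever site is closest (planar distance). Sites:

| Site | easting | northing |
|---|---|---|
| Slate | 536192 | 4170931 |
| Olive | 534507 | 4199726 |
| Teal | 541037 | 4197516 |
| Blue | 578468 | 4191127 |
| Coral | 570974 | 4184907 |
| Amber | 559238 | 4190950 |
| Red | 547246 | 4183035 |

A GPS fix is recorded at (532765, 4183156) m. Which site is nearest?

Slate

Squared distances to each site:
Slate: 161194954.000; Olive: 277599464.000; Teal: 274635584.000; Blue: 2152301050.000; Coral: 1462993682.000; Amber: 761566165.000; Red: 209714002.000.
Minimum at Slate.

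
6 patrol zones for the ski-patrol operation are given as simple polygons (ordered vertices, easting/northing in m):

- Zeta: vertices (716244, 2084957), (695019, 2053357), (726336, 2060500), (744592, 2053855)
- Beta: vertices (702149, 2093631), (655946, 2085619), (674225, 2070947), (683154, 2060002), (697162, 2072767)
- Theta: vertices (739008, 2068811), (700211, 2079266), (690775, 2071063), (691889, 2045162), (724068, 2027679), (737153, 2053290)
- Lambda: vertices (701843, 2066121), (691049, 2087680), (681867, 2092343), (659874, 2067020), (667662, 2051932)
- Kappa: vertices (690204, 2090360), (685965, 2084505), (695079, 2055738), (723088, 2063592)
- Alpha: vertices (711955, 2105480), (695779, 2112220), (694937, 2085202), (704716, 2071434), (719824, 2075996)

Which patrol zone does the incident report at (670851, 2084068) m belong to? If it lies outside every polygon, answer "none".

Beta

Cast a ray rightward from (670851, 2084068). For each polygon, the edges (by vertex number in listed order) whose endpoints lie on opposite sides of northing = 2084068, where each meets that height, and whether that is right or left of the point:
Zeta: 1–2 at easting≈715646.9 (right), 4–1 at easting≈717054.3 (right) → 2 crossings.
Beta: 2–3 at easting≈657878.3 (left), 5–1 at easting≈699863.2 (right) → 1 crossing.
Theta: no edge straddles that height → 0 crossings.
Lambda: 1–2 at easting≈692857.4 (right), 3–4 at easting≈674680.2 (right) → 2 crossings.
Kappa: 2–3 at easting≈686103.5 (right), 4–1 at easting≈697933.6 (right) → 2 crossings.
Alpha: 3–4 at easting≈695742.4 (right), 5–1 at easting≈717669.7 (right) → 2 crossings.
Only Beta has an odd count, so the point is inside Beta.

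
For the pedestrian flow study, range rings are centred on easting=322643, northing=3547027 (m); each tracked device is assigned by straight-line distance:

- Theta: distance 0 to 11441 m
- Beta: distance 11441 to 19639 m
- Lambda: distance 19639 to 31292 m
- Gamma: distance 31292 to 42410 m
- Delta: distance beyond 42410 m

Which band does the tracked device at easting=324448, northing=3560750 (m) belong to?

Beta

Distance = √((324448−322643)² + (3560750−3547027)²) = √(3258025.000 + 188320729.000) = 13841.198 m.
11441 ≤ 13841.198 < 19639 → Beta.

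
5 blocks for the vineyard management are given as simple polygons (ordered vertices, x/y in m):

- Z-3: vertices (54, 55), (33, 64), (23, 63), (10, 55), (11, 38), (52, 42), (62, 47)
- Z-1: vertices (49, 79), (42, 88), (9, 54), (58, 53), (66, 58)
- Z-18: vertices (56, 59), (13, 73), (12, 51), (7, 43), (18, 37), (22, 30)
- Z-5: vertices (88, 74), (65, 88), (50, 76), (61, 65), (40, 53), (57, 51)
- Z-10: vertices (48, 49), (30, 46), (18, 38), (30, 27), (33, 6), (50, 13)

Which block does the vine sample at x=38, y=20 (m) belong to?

Z-10

Cast a ray rightward from (38, 20). For each polygon, the edges (by vertex number in listed order) whose endpoints lie on opposite sides of y = 20, where each meets that height, and whether that is right or left of the point:
Z-3: no edge straddles that height → 0 crossings.
Z-1: no edge straddles that height → 0 crossings.
Z-18: no edge straddles that height → 0 crossings.
Z-5: no edge straddles that height → 0 crossings.
Z-10: 4–5 at x≈31.0 (left), 6–1 at x≈49.6 (right) → 1 crossing.
Only Z-10 has an odd count, so the point is inside Z-10.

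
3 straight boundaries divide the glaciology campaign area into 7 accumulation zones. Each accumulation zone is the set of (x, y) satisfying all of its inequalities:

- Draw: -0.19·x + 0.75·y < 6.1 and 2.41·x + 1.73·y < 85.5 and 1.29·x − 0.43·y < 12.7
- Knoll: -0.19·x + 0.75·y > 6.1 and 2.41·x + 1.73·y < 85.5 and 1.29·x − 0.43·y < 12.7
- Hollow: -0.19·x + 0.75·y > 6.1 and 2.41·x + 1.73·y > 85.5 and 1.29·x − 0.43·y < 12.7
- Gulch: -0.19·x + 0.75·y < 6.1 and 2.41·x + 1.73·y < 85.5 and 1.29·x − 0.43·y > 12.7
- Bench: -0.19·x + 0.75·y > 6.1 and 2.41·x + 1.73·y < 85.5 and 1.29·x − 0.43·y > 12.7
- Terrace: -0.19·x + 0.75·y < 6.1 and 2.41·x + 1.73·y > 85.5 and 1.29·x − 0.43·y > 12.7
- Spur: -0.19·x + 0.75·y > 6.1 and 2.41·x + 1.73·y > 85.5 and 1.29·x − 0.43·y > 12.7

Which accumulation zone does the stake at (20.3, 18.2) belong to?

Bench

-0.19·20.3 + 0.75·18.2 = 9.793, which is > 6.1
2.41·20.3 + 1.73·18.2 = 80.409, which is < 85.5
1.29·20.3 − 0.43·18.2 = 18.361, which is > 12.7
This sign pattern matches Bench.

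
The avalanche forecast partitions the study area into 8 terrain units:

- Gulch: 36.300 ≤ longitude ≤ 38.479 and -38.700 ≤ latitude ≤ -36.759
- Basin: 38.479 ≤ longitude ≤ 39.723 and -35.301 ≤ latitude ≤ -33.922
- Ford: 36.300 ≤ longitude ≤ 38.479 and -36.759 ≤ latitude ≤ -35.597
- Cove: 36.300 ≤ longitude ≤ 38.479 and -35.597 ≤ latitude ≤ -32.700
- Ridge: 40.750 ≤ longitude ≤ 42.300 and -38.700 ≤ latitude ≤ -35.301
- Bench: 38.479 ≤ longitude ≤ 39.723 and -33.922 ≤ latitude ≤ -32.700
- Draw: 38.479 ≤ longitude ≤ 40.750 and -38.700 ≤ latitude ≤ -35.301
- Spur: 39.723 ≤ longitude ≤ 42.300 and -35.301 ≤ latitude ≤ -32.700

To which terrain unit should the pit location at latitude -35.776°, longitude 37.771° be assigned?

The point has longitude = 37.771 and latitude = -35.776.
Only Ford satisfies 36.300 ≤ longitude ≤ 38.479 and -36.759 ≤ latitude ≤ -35.597.

Ford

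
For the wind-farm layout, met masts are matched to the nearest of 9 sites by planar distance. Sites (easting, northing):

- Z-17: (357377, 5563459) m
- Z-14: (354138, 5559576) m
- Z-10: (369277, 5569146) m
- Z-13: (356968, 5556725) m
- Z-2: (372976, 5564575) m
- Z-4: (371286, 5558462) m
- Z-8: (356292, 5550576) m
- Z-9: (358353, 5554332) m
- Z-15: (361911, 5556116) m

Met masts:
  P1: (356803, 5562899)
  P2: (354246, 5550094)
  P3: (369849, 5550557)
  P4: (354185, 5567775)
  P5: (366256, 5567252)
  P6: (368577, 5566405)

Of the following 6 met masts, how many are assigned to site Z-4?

P1 → Z-17
P2 → Z-8
P3 → Z-4
P4 → Z-17
P5 → Z-10
P6 → Z-10
1 of the 6 goes to Z-4.

1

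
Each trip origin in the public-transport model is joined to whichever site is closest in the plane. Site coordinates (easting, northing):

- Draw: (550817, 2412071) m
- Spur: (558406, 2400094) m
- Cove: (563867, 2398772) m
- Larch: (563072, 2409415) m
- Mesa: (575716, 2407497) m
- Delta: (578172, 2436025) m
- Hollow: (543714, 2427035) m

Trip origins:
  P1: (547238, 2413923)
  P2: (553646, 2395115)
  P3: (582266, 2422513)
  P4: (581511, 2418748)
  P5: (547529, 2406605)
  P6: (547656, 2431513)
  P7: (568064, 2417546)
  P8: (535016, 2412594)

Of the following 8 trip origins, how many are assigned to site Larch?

1

P1 → Draw
P2 → Spur
P3 → Delta
P4 → Mesa
P5 → Draw
P6 → Hollow
P7 → Larch
P8 → Draw
1 of the 8 goes to Larch.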